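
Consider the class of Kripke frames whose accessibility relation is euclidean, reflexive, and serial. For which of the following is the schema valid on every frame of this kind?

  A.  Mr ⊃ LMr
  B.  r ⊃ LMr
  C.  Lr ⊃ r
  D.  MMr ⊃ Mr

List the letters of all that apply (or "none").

A, B, C, D

A relation that is euclidean, reflexive, and serial is also symmetric and transitive.
(A) Mr ⊃ LMr is axiom 5; it is valid on a frame exactly when R is euclidean. Every such R is euclidean, so valid.
(B) r ⊃ LMr (axiom B) characterises the symmetric frames. Every such R is symmetric — valid.
(C) axiom T: valid iff R is reflexive. Every such R is reflexive — valid.
(D) MMr ⊃ Mr is the dual of axiom 4, which corresponds to transitivity. Every such R is transitive — valid.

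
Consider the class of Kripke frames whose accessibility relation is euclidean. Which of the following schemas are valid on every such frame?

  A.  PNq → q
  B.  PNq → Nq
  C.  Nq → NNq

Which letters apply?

B

(A) PNq → q is the dual of axiom B, which corresponds to symmetry. Such an R need not be symmetric — not valid.
(B) the dual of axiom 5: valid iff R is euclidean. Every such R is euclidean — valid.
(C) axiom 4: valid iff R is transitive. Such an R need not be transitive — not valid.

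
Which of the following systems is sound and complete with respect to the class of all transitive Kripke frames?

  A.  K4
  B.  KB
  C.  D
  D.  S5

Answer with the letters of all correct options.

(A) K4 is determined by exactly this class.
(B) KB is determined by the class of symmetric frames.
(C) D is determined by the class of serial frames.
(D) S5 is determined by the class of reflexive, symmetric, and transitive frames.

A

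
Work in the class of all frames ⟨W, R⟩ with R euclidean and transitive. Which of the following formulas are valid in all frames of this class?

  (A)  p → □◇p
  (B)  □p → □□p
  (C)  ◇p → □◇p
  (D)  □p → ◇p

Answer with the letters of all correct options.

B, C

(A) p → □◇p is axiom B; it is valid on a frame exactly when R is symmetric. Such an R need not be symmetric, so not valid.
(B) □p → □□p is axiom 4; it is valid on a frame exactly when R is transitive. Every such R is transitive, so valid.
(C) ◇p → □◇p is axiom 5, which corresponds to the euclidean property. Every such R is euclidean — valid.
(D) axiom D: valid iff R is serial. Such an R need not be serial — not valid.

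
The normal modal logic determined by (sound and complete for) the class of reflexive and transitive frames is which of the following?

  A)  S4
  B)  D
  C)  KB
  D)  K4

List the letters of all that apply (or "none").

(A) S4 is determined by exactly this class.
(B) D is determined by the class of serial frames.
(C) KB is determined by the class of symmetric frames.
(D) K4 is determined by the class of transitive frames.

A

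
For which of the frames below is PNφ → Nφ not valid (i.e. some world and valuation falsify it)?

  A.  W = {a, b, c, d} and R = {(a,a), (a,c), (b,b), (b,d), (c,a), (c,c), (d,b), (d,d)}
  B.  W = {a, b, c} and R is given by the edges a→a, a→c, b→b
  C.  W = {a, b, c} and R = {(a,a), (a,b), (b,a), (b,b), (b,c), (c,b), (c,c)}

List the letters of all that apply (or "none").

B, C

The schema PNφ → Nφ is the dual of axiom 5; it is valid on a frame iff R is euclidean.
(A) R is euclidean (any two R-successors of the same world are R-related), so the schema is valid here.
(B) R is not euclidean (a R c and a R a but not c R a), so the schema fails here.
(C) R is not euclidean (b R a and b R c but not a R c), so the schema fails here.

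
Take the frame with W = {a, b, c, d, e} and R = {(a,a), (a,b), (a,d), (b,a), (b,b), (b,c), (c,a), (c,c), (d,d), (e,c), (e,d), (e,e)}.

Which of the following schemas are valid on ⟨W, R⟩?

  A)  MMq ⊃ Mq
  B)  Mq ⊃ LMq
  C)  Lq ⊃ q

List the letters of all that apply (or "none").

C

R is reflexive: each world relates to itself.
R is not transitive: a R b and b R c but not a R c.
R is not euclidean: a R b and a R d but not b R d.
(A) MMq ⊃ Mq is the dual of axiom 4, which corresponds to transitivity. R is not transitive — not valid.
(B) Mq ⊃ LMq (axiom 5) characterises the euclidean frames. R is not euclidean — not valid.
(C) Lq ⊃ q is axiom T; it is valid on a frame exactly when R is reflexive. R is reflexive, so valid.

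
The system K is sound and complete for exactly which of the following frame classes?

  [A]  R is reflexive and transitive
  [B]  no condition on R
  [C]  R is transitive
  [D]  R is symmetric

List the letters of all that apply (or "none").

(A) this class determines S4, not K.
(B) K is sound and complete for exactly this class.
(C) this class determines K4, not K.
(D) this class determines KB, not K.

B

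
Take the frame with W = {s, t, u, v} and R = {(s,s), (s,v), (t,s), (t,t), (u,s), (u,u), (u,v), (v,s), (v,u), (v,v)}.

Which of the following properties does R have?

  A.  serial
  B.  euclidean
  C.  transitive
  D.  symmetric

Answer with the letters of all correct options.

(A) serial: every world has an R-successor.
(B) not euclidean: t R s and t R t but not s R t.
(C) not transitive: s R v and v R u but not s R u.
(D) not symmetric: t R s but not s R t.

A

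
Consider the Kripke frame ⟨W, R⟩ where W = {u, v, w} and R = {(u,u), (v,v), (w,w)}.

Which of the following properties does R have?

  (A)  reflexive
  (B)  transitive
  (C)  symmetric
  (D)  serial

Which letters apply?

A, B, C, D

(A) reflexive: each world relates to itself.
(B) transitive: R is closed under composition.
(C) symmetric: every R-edge is matched by its reverse.
(D) serial: every world has an R-successor.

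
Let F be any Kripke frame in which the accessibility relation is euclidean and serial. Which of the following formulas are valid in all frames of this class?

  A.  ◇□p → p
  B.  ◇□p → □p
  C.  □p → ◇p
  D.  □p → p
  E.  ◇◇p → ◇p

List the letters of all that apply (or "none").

B, C

(A) the dual of axiom B: valid iff R is symmetric. Such an R need not be symmetric — not valid.
(B) the dual of axiom 5: valid iff R is euclidean. Every such R is euclidean — valid.
(C) axiom D: valid iff R is serial. Every such R is serial — valid.
(D) □p → p is axiom T; it is valid on a frame exactly when R is reflexive. Such an R need not be reflexive, so not valid.
(E) ◇◇p → ◇p is the dual of axiom 4, which corresponds to transitivity. Such an R need not be transitive — not valid.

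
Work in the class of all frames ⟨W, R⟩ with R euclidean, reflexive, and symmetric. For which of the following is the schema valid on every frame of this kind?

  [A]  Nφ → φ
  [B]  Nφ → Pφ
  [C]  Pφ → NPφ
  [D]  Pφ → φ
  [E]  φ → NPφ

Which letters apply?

A relation that is euclidean, reflexive, and symmetric is also serial and transitive.
(A) axiom T: valid iff R is reflexive. Every such R is reflexive — valid.
(B) axiom D: valid iff R is serial. Every such R is serial — valid.
(C) Pφ → NPφ is axiom 5, which corresponds to the euclidean property. Every such R is euclidean — valid.
(D) Pφ → φ (the converse of T) corresponds to R being a subset of the identity. Such an R need not be a subset of the identity, so not valid.
(E) φ → NPφ is axiom B; it is valid on a frame exactly when R is symmetric. Every such R is symmetric, so valid.

A, B, C, E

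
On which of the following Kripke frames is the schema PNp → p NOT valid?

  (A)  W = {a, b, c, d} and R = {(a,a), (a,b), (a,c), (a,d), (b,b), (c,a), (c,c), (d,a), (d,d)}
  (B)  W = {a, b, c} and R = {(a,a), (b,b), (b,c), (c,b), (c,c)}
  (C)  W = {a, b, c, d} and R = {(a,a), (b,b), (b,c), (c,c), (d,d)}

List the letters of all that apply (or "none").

A, C

The schema PNp → p is the dual of axiom B; it is valid on a frame iff R is symmetric.
(A) R is not symmetric (a R b but not b R a), so the schema fails here.
(B) R is symmetric (every R-edge is matched by its reverse), so the schema is valid here.
(C) R is not symmetric (b R c but not c R b), so the schema fails here.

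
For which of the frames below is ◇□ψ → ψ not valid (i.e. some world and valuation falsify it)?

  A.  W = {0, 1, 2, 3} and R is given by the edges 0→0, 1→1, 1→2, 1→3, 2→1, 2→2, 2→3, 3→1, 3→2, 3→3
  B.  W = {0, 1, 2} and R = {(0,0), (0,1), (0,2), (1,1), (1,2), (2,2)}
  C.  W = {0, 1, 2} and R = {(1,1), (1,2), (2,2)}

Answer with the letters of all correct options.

The schema ◇□ψ → ψ is the dual of axiom B; it is valid on a frame iff R is symmetric.
(A) R is symmetric (every R-edge is matched by its reverse), so the schema is valid here.
(B) R is not symmetric (0 R 1 but not 1 R 0), so the schema fails here.
(C) R is not symmetric (1 R 2 but not 2 R 1), so the schema fails here.

B, C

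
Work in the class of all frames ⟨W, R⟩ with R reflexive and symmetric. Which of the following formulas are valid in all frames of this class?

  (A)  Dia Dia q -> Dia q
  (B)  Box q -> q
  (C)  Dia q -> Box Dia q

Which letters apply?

B

Reflexive relations are serial.
(A) Dia Dia q -> Dia q is the dual of axiom 4; it is valid on a frame exactly when R is transitive. Such an R need not be transitive, so not valid.
(B) Box q -> q (axiom T) characterises the reflexive frames. Every such R is reflexive — valid.
(C) Dia q -> Box Dia q (axiom 5) characterises the euclidean frames. Such an R need not be euclidean — not valid.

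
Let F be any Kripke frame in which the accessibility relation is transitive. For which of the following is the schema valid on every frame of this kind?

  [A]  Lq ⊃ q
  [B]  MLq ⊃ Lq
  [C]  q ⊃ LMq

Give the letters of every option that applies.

(A) Lq ⊃ q is axiom T; it is valid on a frame exactly when R is reflexive. Such an R need not be reflexive, so not valid.
(B) the dual of axiom 5: valid iff R is euclidean. Such an R need not be euclidean — not valid.
(C) q ⊃ LMq is axiom B; it is valid on a frame exactly when R is symmetric. Such an R need not be symmetric, so not valid.

none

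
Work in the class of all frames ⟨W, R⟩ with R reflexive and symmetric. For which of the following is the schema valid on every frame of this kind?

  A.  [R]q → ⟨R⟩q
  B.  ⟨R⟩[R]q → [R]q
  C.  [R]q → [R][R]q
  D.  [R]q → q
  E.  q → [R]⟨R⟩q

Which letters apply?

A, D, E

Reflexive relations are serial.
(A) axiom D: valid iff R is serial. Every such R is serial — valid.
(B) ⟨R⟩[R]q → [R]q is the dual of axiom 5; it is valid on a frame exactly when R is euclidean. Such an R need not be euclidean, so not valid.
(C) [R]q → [R][R]q is axiom 4, which corresponds to transitivity. Such an R need not be transitive — not valid.
(D) [R]q → q (axiom T) characterises the reflexive frames. Every such R is reflexive — valid.
(E) q → [R]⟨R⟩q is axiom B, which corresponds to symmetry. Every such R is symmetric — valid.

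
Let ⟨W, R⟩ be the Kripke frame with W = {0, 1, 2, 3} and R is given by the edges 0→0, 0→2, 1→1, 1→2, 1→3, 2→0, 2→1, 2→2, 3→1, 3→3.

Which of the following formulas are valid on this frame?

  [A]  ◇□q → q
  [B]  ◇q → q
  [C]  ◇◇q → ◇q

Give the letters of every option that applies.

R is symmetric: every R-edge is matched by its reverse.
R is not transitive: 0 R 2 and 2 R 1 but not 0 R 1.
R is not a subset of the identity: 0 R 2 with 0 ≠ 2.
(A) ◇□q → q is the dual of axiom B; it is valid on a frame exactly when R is symmetric. R is symmetric, so valid.
(B) ◇q → q is valid only on frames where every R-edge is a self-loop. Here R ⊄ identity — not valid.
(C) ◇◇q → ◇q is the dual of axiom 4; it is valid on a frame exactly when R is transitive. R is not transitive, so not valid.

A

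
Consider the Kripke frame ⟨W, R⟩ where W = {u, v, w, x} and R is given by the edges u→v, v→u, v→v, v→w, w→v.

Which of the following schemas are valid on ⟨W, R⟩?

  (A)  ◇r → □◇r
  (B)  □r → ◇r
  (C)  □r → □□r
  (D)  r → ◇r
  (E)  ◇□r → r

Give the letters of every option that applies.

E

R is not reflexive: not u R u.
R is symmetric: every R-edge is matched by its reverse.
R is not transitive: u R v and v R u but not u R u.
R is not euclidean: v R u and v R w but not u R w.
R is not serial: x has no R-successor.
(A) ◇r → □◇r (axiom 5) characterises the euclidean frames. R is not euclidean — not valid.
(B) □r → ◇r is axiom D; it is valid on a frame exactly when R is serial. R is not serial, so not valid.
(C) □r → □□r is axiom 4, which corresponds to transitivity. R is not transitive — not valid.
(D) r → ◇r is the dual of axiom T; it is valid on a frame exactly when R is reflexive. R is not reflexive, so not valid.
(E) the dual of axiom B: valid iff R is symmetric. R is symmetric — valid.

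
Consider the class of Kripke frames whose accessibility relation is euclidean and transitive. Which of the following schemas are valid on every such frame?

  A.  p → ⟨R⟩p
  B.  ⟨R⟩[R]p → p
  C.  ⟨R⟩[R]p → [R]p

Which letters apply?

(A) p → ⟨R⟩p (the dual of axiom T) characterises the reflexive frames. Such an R need not be reflexive — not valid.
(B) ⟨R⟩[R]p → p is the dual of axiom B; it is valid on a frame exactly when R is symmetric. Such an R need not be symmetric, so not valid.
(C) ⟨R⟩[R]p → [R]p is the dual of axiom 5; it is valid on a frame exactly when R is euclidean. Every such R is euclidean, so valid.

C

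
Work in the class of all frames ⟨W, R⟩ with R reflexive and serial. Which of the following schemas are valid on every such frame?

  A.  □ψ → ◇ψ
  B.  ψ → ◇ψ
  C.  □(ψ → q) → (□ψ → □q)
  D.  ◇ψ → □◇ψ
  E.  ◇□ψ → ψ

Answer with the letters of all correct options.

A, B, C

(A) □ψ → ◇ψ is axiom D; it is valid on a frame exactly when R is serial. Every such R is serial, so valid.
(B) ψ → ◇ψ is the dual of axiom T; it is valid on a frame exactly when R is reflexive. Every such R is reflexive, so valid.
(C) this is just K, valid on every normal frame.
(D) ◇ψ → □◇ψ is axiom 5; it is valid on a frame exactly when R is euclidean. Such an R need not be euclidean, so not valid.
(E) ◇□ψ → ψ (the dual of axiom B) characterises the symmetric frames. Such an R need not be symmetric — not valid.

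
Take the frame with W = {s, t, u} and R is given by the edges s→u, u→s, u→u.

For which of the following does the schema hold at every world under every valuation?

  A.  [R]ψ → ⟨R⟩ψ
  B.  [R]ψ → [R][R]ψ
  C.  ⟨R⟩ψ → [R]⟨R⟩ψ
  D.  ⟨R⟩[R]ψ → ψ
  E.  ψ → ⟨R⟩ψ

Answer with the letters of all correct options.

D

R is not reflexive: not s R s.
R is symmetric: every R-edge is matched by its reverse.
R is not transitive: s R u and u R s but not s R s.
R is not euclidean: u R s and u R s but not s R s.
R is not serial: t has no R-successor.
(A) [R]ψ → ⟨R⟩ψ is axiom D, which corresponds to seriality. R is not serial — not valid.
(B) [R]ψ → [R][R]ψ is axiom 4, which corresponds to transitivity. R is not transitive — not valid.
(C) ⟨R⟩ψ → [R]⟨R⟩ψ is axiom 5; it is valid on a frame exactly when R is euclidean. R is not euclidean, so not valid.
(D) ⟨R⟩[R]ψ → ψ is the dual of axiom B; it is valid on a frame exactly when R is symmetric. R is symmetric, so valid.
(E) ψ → ⟨R⟩ψ is the dual of axiom T, which corresponds to reflexivity. R is not reflexive — not valid.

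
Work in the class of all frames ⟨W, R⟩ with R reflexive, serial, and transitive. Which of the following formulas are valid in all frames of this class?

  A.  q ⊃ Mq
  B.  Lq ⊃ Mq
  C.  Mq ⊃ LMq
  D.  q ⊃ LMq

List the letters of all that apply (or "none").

(A) the dual of axiom T: valid iff R is reflexive. Every such R is reflexive — valid.
(B) Lq ⊃ Mq (axiom D) characterises the serial frames. Every such R is serial — valid.
(C) Mq ⊃ LMq (axiom 5) characterises the euclidean frames. Such an R need not be euclidean — not valid.
(D) q ⊃ LMq is axiom B; it is valid on a frame exactly when R is symmetric. Such an R need not be symmetric, so not valid.

A, B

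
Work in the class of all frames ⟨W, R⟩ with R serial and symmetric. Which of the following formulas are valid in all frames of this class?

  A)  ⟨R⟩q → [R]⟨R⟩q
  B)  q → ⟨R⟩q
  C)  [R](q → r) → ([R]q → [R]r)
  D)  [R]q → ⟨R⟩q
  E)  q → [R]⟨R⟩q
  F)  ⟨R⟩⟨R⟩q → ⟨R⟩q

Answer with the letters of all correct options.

C, D, E

(A) ⟨R⟩q → [R]⟨R⟩q (axiom 5) characterises the euclidean frames. Such an R need not be euclidean — not valid.
(B) q → ⟨R⟩q is the dual of axiom T; it is valid on a frame exactly when R is reflexive. Such an R need not be reflexive, so not valid.
(C) this is just K, valid on every normal frame.
(D) [R]q → ⟨R⟩q is axiom D; it is valid on a frame exactly when R is serial. Every such R is serial, so valid.
(E) axiom B: valid iff R is symmetric. Every such R is symmetric — valid.
(F) ⟨R⟩⟨R⟩q → ⟨R⟩q is the dual of axiom 4, which corresponds to transitivity. Such an R need not be transitive — not valid.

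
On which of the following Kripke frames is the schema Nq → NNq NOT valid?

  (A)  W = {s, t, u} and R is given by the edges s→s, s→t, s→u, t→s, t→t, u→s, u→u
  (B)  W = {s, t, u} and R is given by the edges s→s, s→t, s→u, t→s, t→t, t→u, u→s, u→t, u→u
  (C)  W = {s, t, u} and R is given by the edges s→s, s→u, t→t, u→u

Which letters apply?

A

The schema Nq → NNq is axiom 4; it is valid on a frame iff R is transitive.
(A) R is not transitive (t R s and s R u but not t R u), so the schema fails here.
(B) R is transitive (R is closed under composition), so the schema is valid here.
(C) R is transitive (R is closed under composition), so the schema is valid here.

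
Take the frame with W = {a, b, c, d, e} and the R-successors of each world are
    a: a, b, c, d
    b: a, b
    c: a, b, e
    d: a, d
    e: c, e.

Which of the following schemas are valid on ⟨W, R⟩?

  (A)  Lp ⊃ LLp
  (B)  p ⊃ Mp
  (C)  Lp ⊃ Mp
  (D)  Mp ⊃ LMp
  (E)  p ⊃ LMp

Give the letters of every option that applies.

C

R is not reflexive: not c R c.
R is not symmetric: c R b but not b R c.
R is not transitive: a R c and c R e but not a R e.
R is not euclidean: a R b and a R c but not b R c.
R is serial: every world has an R-successor.
(A) axiom 4: valid iff R is transitive. R is not transitive — not valid.
(B) the dual of axiom T: valid iff R is reflexive. R is not reflexive — not valid.
(C) Lp ⊃ Mp is axiom D; it is valid on a frame exactly when R is serial. R is serial, so valid.
(D) Mp ⊃ LMp is axiom 5; it is valid on a frame exactly when R is euclidean. R is not euclidean, so not valid.
(E) p ⊃ LMp is axiom B, which corresponds to symmetry. R is not symmetric — not valid.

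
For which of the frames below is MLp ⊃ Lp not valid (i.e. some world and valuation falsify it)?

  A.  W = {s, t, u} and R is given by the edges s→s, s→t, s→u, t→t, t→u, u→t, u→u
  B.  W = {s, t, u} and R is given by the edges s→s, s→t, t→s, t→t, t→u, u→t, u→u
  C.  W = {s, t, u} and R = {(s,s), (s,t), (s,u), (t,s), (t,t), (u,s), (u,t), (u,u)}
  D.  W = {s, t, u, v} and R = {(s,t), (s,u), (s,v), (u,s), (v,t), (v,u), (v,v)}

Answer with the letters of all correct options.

The schema MLp ⊃ Lp is the dual of axiom 5; it is valid on a frame iff R is euclidean.
(A) R is not euclidean (s R t and s R s but not t R s), so the schema fails here.
(B) R is not euclidean (t R s and t R u but not s R u), so the schema fails here.
(C) R is not euclidean (s R t and s R u but not t R u), so the schema fails here.
(D) R is not euclidean (s R t and s R u but not t R u), so the schema fails here.

A, B, C, D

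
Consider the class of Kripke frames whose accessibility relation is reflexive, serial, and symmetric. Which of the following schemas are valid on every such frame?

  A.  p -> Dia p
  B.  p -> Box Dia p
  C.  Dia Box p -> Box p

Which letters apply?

A, B

(A) p -> Dia p is the dual of axiom T, which corresponds to reflexivity. Every such R is reflexive — valid.
(B) p -> Box Dia p is axiom B; it is valid on a frame exactly when R is symmetric. Every such R is symmetric, so valid.
(C) Dia Box p -> Box p is the dual of axiom 5; it is valid on a frame exactly when R is euclidean. Such an R need not be euclidean, so not valid.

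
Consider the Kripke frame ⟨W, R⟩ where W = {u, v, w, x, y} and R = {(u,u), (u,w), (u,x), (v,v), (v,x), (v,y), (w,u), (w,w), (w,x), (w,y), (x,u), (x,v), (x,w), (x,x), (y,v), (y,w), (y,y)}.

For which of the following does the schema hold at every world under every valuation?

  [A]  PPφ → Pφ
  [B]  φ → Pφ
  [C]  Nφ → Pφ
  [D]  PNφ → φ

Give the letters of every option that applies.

B, C, D

R is reflexive: each world relates to itself.
R is symmetric: every R-edge is matched by its reverse.
R is not transitive: u R w and w R y but not u R y.
R is serial: every world has an R-successor.
(A) PPφ → Pφ is the dual of axiom 4; it is valid on a frame exactly when R is transitive. R is not transitive, so not valid.
(B) φ → Pφ is the dual of axiom T, which corresponds to reflexivity. R is reflexive — valid.
(C) Nφ → Pφ is axiom D, which corresponds to seriality. R is serial — valid.
(D) PNφ → φ is the dual of axiom B; it is valid on a frame exactly when R is symmetric. R is symmetric, so valid.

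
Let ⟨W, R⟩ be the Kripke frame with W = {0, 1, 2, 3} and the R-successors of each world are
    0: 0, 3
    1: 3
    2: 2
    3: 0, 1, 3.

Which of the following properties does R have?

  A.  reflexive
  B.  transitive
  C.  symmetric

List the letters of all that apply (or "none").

C

(A) not reflexive: not 1 R 1.
(B) not transitive: 0 R 3 and 3 R 1 but not 0 R 1.
(C) symmetric: every R-edge is matched by its reverse.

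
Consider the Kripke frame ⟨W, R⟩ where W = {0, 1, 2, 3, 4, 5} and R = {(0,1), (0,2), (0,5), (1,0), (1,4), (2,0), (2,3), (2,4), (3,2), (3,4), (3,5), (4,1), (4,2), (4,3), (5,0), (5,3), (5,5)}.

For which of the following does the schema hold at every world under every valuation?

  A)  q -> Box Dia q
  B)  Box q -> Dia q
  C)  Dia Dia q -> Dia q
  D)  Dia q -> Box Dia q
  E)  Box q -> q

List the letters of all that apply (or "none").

R is not reflexive: not 0 R 0.
R is symmetric: every R-edge is matched by its reverse.
R is not transitive: 0 R 1 and 1 R 0 but not 0 R 0.
R is not euclidean: 0 R 1 and 0 R 2 but not 1 R 2.
R is serial: every world has an R-successor.
(A) axiom B: valid iff R is symmetric. R is symmetric — valid.
(B) axiom D: valid iff R is serial. R is serial — valid.
(C) Dia Dia q -> Dia q (the dual of axiom 4) characterises the transitive frames. R is not transitive — not valid.
(D) axiom 5: valid iff R is euclidean. R is not euclidean — not valid.
(E) Box q -> q (axiom T) characterises the reflexive frames. R is not reflexive — not valid.

A, B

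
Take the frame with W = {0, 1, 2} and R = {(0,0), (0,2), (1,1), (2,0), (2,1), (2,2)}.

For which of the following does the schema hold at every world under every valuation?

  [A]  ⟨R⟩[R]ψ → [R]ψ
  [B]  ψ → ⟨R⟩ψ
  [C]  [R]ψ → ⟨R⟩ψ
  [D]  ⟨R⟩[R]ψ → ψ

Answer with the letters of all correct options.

R is reflexive: each world relates to itself.
R is not symmetric: 2 R 1 but not 1 R 2.
R is not euclidean: 2 R 0 and 2 R 1 but not 0 R 1.
R is serial: every world has an R-successor.
(A) the dual of axiom 5: valid iff R is euclidean. R is not euclidean — not valid.
(B) ψ → ⟨R⟩ψ is the dual of axiom T; it is valid on a frame exactly when R is reflexive. R is reflexive, so valid.
(C) axiom D: valid iff R is serial. R is serial — valid.
(D) ⟨R⟩[R]ψ → ψ (the dual of axiom B) characterises the symmetric frames. R is not symmetric — not valid.

B, C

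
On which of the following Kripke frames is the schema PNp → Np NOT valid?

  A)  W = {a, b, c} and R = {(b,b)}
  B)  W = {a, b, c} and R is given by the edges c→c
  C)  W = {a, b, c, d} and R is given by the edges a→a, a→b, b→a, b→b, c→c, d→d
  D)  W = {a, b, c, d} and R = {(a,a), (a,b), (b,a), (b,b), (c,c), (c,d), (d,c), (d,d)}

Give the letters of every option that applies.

none

The schema PNp → Np is the dual of axiom 5; it is valid on a frame iff R is euclidean.
(A) R is euclidean (any two R-successors of the same world are R-related), so the schema is valid here.
(B) R is euclidean (any two R-successors of the same world are R-related), so the schema is valid here.
(C) R is euclidean (any two R-successors of the same world are R-related), so the schema is valid here.
(D) R is euclidean (any two R-successors of the same world are R-related), so the schema is valid here.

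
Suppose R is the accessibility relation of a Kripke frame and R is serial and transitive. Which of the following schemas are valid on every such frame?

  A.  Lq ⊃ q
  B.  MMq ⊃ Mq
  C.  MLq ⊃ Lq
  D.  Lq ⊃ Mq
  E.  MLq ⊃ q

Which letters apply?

B, D

(A) Lq ⊃ q is axiom T; it is valid on a frame exactly when R is reflexive. Such an R need not be reflexive, so not valid.
(B) MMq ⊃ Mq is the dual of axiom 4; it is valid on a frame exactly when R is transitive. Every such R is transitive, so valid.
(C) the dual of axiom 5: valid iff R is euclidean. Such an R need not be euclidean — not valid.
(D) Lq ⊃ Mq is axiom D, which corresponds to seriality. Every such R is serial — valid.
(E) MLq ⊃ q is the dual of axiom B, which corresponds to symmetry. Such an R need not be symmetric — not valid.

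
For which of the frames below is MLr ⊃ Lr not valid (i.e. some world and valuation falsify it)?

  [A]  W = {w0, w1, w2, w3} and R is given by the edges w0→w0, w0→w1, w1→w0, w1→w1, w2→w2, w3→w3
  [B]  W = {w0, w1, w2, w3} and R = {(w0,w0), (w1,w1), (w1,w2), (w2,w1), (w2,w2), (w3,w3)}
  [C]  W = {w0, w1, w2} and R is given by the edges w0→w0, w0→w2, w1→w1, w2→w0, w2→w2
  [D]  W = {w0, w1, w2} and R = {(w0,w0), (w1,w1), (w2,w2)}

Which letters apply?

none

The schema MLr ⊃ Lr is the dual of axiom 5; it is valid on a frame iff R is euclidean.
(A) R is euclidean (any two R-successors of the same world are R-related), so the schema is valid here.
(B) R is euclidean (any two R-successors of the same world are R-related), so the schema is valid here.
(C) R is euclidean (any two R-successors of the same world are R-related), so the schema is valid here.
(D) R is euclidean (any two R-successors of the same world are R-related), so the schema is valid here.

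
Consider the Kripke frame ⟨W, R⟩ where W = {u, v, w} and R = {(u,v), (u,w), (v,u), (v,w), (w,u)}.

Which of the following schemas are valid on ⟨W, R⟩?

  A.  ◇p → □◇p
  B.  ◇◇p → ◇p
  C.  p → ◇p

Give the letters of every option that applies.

R is not reflexive: not u R u.
R is not transitive: u R v and v R u but not u R u.
R is not euclidean: u R w and u R v but not w R v.
(A) ◇p → □◇p (axiom 5) characterises the euclidean frames. R is not euclidean — not valid.
(B) ◇◇p → ◇p is the dual of axiom 4; it is valid on a frame exactly when R is transitive. R is not transitive, so not valid.
(C) the dual of axiom T: valid iff R is reflexive. R is not reflexive — not valid.

none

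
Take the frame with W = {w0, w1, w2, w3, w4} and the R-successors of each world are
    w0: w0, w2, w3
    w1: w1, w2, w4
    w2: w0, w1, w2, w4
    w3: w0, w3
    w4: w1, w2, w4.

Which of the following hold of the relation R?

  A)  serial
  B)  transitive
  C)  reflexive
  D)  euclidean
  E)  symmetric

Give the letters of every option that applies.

A, C, E

(A) serial: every world has an R-successor.
(B) not transitive: w0 R w2 and w2 R w1 but not w0 R w1.
(C) reflexive: each world relates to itself.
(D) not euclidean: w0 R w2 and w0 R w3 but not w2 R w3.
(E) symmetric: every R-edge is matched by its reverse.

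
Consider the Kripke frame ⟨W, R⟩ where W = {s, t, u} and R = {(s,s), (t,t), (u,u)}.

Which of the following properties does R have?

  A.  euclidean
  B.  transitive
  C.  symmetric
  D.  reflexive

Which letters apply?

(A) euclidean: any two R-successors of the same world are R-related.
(B) transitive: R is closed under composition.
(C) symmetric: every R-edge is matched by its reverse.
(D) reflexive: each world relates to itself.

A, B, C, D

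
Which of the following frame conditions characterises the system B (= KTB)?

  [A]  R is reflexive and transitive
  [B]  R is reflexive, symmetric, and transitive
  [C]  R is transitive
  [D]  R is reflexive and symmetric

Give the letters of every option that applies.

(A) this class determines S4, not B (= KTB).
(B) this class determines S5, not B (= KTB).
(C) this class determines K4, not B (= KTB).
(D) B (= KTB) is sound and complete for exactly this class.

D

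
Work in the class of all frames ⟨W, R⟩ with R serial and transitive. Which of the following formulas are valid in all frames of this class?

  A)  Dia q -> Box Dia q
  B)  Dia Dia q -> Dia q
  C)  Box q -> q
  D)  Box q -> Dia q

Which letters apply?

(A) Dia q -> Box Dia q is axiom 5; it is valid on a frame exactly when R is euclidean. Such an R need not be euclidean, so not valid.
(B) Dia Dia q -> Dia q (the dual of axiom 4) characterises the transitive frames. Every such R is transitive — valid.
(C) Box q -> q is axiom T, which corresponds to reflexivity. Such an R need not be reflexive — not valid.
(D) axiom D: valid iff R is serial. Every such R is serial — valid.

B, D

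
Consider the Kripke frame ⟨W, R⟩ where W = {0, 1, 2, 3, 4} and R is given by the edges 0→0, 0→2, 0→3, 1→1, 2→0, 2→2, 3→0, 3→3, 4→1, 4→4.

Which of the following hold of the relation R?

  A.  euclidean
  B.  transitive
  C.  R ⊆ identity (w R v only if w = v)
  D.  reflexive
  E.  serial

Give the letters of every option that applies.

(A) not euclidean: 0 R 2 and 0 R 3 but not 2 R 3.
(B) not transitive: 2 R 0 and 0 R 3 but not 2 R 3.
(C) not ⊆ identity: 0 R 2 with 0 ≠ 2.
(D) reflexive: each world relates to itself.
(E) serial: every world has an R-successor.

D, E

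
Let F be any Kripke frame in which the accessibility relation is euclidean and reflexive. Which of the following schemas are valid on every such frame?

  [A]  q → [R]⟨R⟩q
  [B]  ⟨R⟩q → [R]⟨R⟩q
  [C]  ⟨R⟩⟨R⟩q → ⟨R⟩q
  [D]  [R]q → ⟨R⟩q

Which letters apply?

A reflexive euclidean relation is also symmetric (from wRw and wRv the euclidean condition gives vRw) and hence transitive; it is an equivalence relation.
(A) q → [R]⟨R⟩q is axiom B, which corresponds to symmetry. Every such R is symmetric — valid.
(B) ⟨R⟩q → [R]⟨R⟩q (axiom 5) characterises the euclidean frames. Every such R is euclidean — valid.
(C) ⟨R⟩⟨R⟩q → ⟨R⟩q (the dual of axiom 4) characterises the transitive frames. Every such R is transitive — valid.
(D) axiom D: valid iff R is serial. Every such R is serial — valid.

A, B, C, D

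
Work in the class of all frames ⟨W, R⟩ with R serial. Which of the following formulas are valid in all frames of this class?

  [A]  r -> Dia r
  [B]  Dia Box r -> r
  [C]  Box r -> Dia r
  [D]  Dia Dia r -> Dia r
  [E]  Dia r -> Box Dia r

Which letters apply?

C

(A) the dual of axiom T: valid iff R is reflexive. Such an R need not be reflexive — not valid.
(B) Dia Box r -> r is the dual of axiom B, which corresponds to symmetry. Such an R need not be symmetric — not valid.
(C) Box r -> Dia r (axiom D) characterises the serial frames. Every such R is serial — valid.
(D) the dual of axiom 4: valid iff R is transitive. Such an R need not be transitive — not valid.
(E) Dia r -> Box Dia r (axiom 5) characterises the euclidean frames. Such an R need not be euclidean — not valid.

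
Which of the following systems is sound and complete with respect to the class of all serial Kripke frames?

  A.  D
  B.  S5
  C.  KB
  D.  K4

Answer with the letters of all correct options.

(A) D is determined by exactly this class.
(B) S5 is determined by the class of reflexive, symmetric, and transitive frames.
(C) KB is determined by the class of symmetric frames.
(D) K4 is determined by the class of transitive frames.

A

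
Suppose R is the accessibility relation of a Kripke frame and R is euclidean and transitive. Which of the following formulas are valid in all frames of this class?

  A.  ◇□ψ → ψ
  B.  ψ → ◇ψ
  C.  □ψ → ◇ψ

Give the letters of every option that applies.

(A) ◇□ψ → ψ is the dual of axiom B; it is valid on a frame exactly when R is symmetric. Such an R need not be symmetric, so not valid.
(B) ψ → ◇ψ is the dual of axiom T; it is valid on a frame exactly when R is reflexive. Such an R need not be reflexive, so not valid.
(C) □ψ → ◇ψ (axiom D) characterises the serial frames. Such an R need not be serial — not valid.

none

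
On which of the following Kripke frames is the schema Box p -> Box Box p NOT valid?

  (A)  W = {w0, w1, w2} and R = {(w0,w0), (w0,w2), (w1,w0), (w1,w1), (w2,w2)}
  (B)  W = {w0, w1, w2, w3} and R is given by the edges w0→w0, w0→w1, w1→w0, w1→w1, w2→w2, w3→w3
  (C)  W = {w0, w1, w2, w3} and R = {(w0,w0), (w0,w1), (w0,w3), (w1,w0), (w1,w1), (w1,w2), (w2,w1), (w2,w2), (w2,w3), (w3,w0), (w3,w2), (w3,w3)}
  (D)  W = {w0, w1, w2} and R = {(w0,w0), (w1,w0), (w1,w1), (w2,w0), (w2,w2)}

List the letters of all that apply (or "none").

A, C

The schema Box p -> Box Box p is axiom 4; it is valid on a frame iff R is transitive.
(A) R is not transitive (w1 R w0 and w0 R w2 but not w1 R w2), so the schema fails here.
(B) R is transitive (R is closed under composition), so the schema is valid here.
(C) R is not transitive (w0 R w1 and w1 R w2 but not w0 R w2), so the schema fails here.
(D) R is transitive (R is closed under composition), so the schema is valid here.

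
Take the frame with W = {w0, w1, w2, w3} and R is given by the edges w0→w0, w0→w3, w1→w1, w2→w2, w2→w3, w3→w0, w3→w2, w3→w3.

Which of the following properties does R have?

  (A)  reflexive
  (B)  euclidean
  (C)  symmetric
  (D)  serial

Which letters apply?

(A) reflexive: each world relates to itself.
(B) not euclidean: w3 R w0 and w3 R w2 but not w0 R w2.
(C) symmetric: every R-edge is matched by its reverse.
(D) serial: every world has an R-successor.

A, C, D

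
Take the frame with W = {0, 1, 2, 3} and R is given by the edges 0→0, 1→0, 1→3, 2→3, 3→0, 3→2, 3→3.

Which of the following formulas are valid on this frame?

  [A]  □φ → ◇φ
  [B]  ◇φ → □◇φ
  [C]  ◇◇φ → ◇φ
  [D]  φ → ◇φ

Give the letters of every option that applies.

R is not reflexive: not 1 R 1.
R is not transitive: 1 R 3 and 3 R 2 but not 1 R 2.
R is not euclidean: 1 R 0 and 1 R 3 but not 0 R 3.
R is serial: every world has an R-successor.
(A) □φ → ◇φ is axiom D; it is valid on a frame exactly when R is serial. R is serial, so valid.
(B) ◇φ → □◇φ is axiom 5, which corresponds to the euclidean property. R is not euclidean — not valid.
(C) the dual of axiom 4: valid iff R is transitive. R is not transitive — not valid.
(D) φ → ◇φ is the dual of axiom T, which corresponds to reflexivity. R is not reflexive — not valid.

A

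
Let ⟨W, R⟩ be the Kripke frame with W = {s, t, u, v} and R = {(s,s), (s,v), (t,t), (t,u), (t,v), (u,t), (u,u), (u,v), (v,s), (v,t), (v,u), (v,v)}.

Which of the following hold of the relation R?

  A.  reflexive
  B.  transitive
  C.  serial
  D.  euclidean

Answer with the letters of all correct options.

(A) reflexive: each world relates to itself.
(B) not transitive: s R v and v R t but not s R t.
(C) serial: every world has an R-successor.
(D) not euclidean: v R s and v R t but not s R t.

A, C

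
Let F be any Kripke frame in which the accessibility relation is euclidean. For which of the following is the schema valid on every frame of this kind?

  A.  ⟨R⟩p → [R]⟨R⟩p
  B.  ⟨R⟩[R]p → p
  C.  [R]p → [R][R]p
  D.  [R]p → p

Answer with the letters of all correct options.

A

(A) axiom 5: valid iff R is euclidean. Every such R is euclidean — valid.
(B) ⟨R⟩[R]p → p (the dual of axiom B) characterises the symmetric frames. Such an R need not be symmetric — not valid.
(C) [R]p → [R][R]p is axiom 4; it is valid on a frame exactly when R is transitive. Such an R need not be transitive, so not valid.
(D) axiom T: valid iff R is reflexive. Such an R need not be reflexive — not valid.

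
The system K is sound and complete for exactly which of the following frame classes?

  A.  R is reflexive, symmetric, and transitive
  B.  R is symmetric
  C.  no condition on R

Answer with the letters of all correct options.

C

(A) this class determines S5, not K.
(B) this class determines KB, not K.
(C) K is sound and complete for exactly this class.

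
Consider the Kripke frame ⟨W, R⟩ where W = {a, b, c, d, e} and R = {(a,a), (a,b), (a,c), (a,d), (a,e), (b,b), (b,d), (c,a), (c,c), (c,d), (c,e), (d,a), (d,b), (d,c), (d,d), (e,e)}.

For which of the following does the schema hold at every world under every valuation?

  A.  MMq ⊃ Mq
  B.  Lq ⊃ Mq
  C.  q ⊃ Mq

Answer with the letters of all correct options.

R is reflexive: each world relates to itself.
R is not transitive: b R d and d R a but not b R a.
R is serial: every world has an R-successor.
(A) MMq ⊃ Mq (the dual of axiom 4) characterises the transitive frames. R is not transitive — not valid.
(B) Lq ⊃ Mq is axiom D, which corresponds to seriality. R is serial — valid.
(C) q ⊃ Mq is the dual of axiom T; it is valid on a frame exactly when R is reflexive. R is reflexive, so valid.

B, C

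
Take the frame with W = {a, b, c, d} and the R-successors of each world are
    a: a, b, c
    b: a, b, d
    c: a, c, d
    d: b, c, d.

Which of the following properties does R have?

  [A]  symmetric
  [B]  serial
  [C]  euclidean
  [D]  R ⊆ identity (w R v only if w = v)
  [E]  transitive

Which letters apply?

(A) symmetric: every R-edge is matched by its reverse.
(B) serial: every world has an R-successor.
(C) not euclidean: a R b and a R c but not b R c.
(D) not ⊆ identity: a R b with a ≠ b.
(E) not transitive: a R b and b R d but not a R d.

A, B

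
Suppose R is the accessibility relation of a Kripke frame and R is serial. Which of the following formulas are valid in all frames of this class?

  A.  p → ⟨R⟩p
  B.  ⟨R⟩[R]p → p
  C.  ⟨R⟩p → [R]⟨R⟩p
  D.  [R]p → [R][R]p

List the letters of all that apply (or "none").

(A) p → ⟨R⟩p (the dual of axiom T) characterises the reflexive frames. Such an R need not be reflexive — not valid.
(B) the dual of axiom B: valid iff R is symmetric. Such an R need not be symmetric — not valid.
(C) axiom 5: valid iff R is euclidean. Such an R need not be euclidean — not valid.
(D) [R]p → [R][R]p is axiom 4; it is valid on a frame exactly when R is transitive. Such an R need not be transitive, so not valid.

none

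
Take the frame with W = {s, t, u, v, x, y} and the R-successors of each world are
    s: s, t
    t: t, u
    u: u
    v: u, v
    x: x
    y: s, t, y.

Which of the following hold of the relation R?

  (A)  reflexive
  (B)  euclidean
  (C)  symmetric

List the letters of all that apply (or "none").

A

(A) reflexive: each world relates to itself.
(B) not euclidean: s R t and s R s but not t R s.
(C) not symmetric: s R t but not t R s.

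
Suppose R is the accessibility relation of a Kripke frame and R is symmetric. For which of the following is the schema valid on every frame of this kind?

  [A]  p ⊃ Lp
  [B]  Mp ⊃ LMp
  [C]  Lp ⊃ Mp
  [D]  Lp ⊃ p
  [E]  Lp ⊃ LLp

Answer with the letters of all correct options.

none

(A) p ⊃ Lp (equivalent to ◇p→p) corresponds to R being a subset of the identity. Such an R need not be a subset of the identity, so not valid.
(B) axiom 5: valid iff R is euclidean. Such an R need not be euclidean — not valid.
(C) Lp ⊃ Mp is axiom D; it is valid on a frame exactly when R is serial. Such an R need not be serial, so not valid.
(D) Lp ⊃ p is axiom T; it is valid on a frame exactly when R is reflexive. Such an R need not be reflexive, so not valid.
(E) Lp ⊃ LLp is axiom 4; it is valid on a frame exactly when R is transitive. Such an R need not be transitive, so not valid.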